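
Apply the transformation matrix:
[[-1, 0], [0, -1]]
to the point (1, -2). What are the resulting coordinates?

Matrix multiplication:
[[-1, 0], [0, -1]] × [1, -2]ᵀ
= [(-1)(1) + (0)(-2), (0)(1) + (-1)(-2)]ᵀ
= [-1, 2]ᵀ
Result: (-1, 2)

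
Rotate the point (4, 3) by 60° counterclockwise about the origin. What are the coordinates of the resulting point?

Rotation matrix for 60°: [[cos 60°, -sin 60°], [sin 60°, cos 60°]] ≈ [[0.500000, -0.866025], [0.866025, 0.500000]]
[[0.500000, -0.866025], [0.866025, 0.500000]] × [4, 3]ᵀ ≈ [-0.5981, 4.9641]ᵀ
Result: (-0.5981, 4.9641)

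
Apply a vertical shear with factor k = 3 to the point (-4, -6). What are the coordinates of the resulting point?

Shear matrix for vertical shear with factor k = 3:
[[1, 0], [3, 1]]
Result: (-4, -6) → (-4, -18)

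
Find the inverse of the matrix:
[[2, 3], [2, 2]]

For [[a,b],[c,d]], inverse = (1/det)·[[d,-b],[-c,a]]
det = (2)(2) - (3)(2) = 4 - 6 = -2
Inverse = (1/-2)·[[2, -3], [-2, 2]]
= [[-1, 3/2], [1, -1]]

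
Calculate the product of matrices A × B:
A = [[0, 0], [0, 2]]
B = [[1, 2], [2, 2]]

Matrix multiplication:
C[0][0] = 0×1 + 0×2 = 0
C[0][1] = 0×2 + 0×2 = 0
C[1][0] = 0×1 + 2×2 = 4
C[1][1] = 0×2 + 2×2 = 4
Result: [[0, 0], [4, 4]]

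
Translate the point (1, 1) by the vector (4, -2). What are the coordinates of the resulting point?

Translation by (4, -2) (homogeneous matrix [[1, 0, 4], [0, 1, -2], [0, 0, 1]]):
x' = 1 + 4 = 5
y' = 1 + -2 = -1
Result: (5, -1)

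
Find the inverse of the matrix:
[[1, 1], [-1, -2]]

For [[a,b],[c,d]], inverse = (1/det)·[[d,-b],[-c,a]]
det = (1)(-2) - (1)(-1) = -2 - -1 = -1
Inverse = (1/-1)·[[-2, -1], [1, 1]]
= [[2, 1], [-1, -1]]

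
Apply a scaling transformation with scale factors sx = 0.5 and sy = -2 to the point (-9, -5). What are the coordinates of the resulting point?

Scaling matrix:
[[0.50, 0], [0, -2]]
Result: (-9 × 0.5, -5 × -2) = (-4.5, 10)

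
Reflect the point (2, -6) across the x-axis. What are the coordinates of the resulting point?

Reflection across x-axis: (2, -6) → (2, 6)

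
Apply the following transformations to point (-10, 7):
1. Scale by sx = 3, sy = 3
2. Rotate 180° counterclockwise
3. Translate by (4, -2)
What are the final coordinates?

Step 1: Scale → (-30, 21)
Step 2: Rotate 180° → (30, -21)
Step 3: Translate → (34, -23)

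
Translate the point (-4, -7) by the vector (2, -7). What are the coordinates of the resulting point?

Translation by (2, -7) (homogeneous matrix [[1, 0, 2], [0, 1, -7], [0, 0, 1]]):
x' = -4 + 2 = -2
y' = -7 + -7 = -14
Result: (-2, -14)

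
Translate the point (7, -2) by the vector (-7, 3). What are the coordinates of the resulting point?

Translation by (-7, 3) (homogeneous matrix [[1, 0, -7], [0, 1, 3], [0, 0, 1]]):
x' = 7 + -7 = 0
y' = -2 + 3 = 1
Result: (0, 1)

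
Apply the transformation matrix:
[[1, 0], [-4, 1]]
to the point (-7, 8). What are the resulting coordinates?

Matrix multiplication:
[[1, 0], [-4, 1]] × [-7, 8]ᵀ
= [(1)(-7) + (0)(8), (-4)(-7) + (1)(8)]ᵀ
= [-7, 36]ᵀ
Result: (-7, 36)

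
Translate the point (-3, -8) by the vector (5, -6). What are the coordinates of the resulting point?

Translation by (5, -6) (homogeneous matrix [[1, 0, 5], [0, 1, -6], [0, 0, 1]]):
x' = -3 + 5 = 2
y' = -8 + -6 = -14
Result: (2, -14)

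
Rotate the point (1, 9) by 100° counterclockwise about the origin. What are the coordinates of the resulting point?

Rotation matrix for 100°: [[cos 100°, -sin 100°], [sin 100°, cos 100°]] ≈ [[-0.173648, -0.984808], [0.984808, -0.173648]]
[[-0.173648, -0.984808], [0.984808, -0.173648]] × [1, 9]ᵀ ≈ [-9.0369, -0.5780]ᵀ
Result: (-9.0369, -0.5780)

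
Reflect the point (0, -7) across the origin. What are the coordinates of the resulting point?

Reflection across origin: (0, -7) → (0, 7)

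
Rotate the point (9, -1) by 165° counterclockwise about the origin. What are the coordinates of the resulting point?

Rotation matrix for 165°: [[cos 165°, -sin 165°], [sin 165°, cos 165°]] ≈ [[-0.965926, -0.258819], [0.258819, -0.965926]]
[[-0.965926, -0.258819], [0.258819, -0.965926]] × [9, -1]ᵀ ≈ [-8.4345, 3.2953]ᵀ
Result: (-8.4345, 3.2953)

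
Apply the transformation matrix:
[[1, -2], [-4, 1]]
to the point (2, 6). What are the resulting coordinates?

Matrix multiplication:
[[1, -2], [-4, 1]] × [2, 6]ᵀ
= [(1)(2) + (-2)(6), (-4)(2) + (1)(6)]ᵀ
= [-10, -2]ᵀ
Result: (-10, -2)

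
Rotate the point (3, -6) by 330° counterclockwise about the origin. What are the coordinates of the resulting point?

Rotation matrix for 330°: [[cos 330°, -sin 330°], [sin 330°, cos 330°]] ≈ [[0.866025, 0.500000], [-0.500000, 0.866025]]
[[0.866025, 0.500000], [-0.500000, 0.866025]] × [3, -6]ᵀ ≈ [-0.4019, -6.6962]ᵀ
Result: (-0.4019, -6.6962)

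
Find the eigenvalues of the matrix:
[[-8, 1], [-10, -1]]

Characteristic equation: det(A - λI) = 0
λ² - (trace)λ + (det) = 0
trace = -8 + -1 = -9, det = (-8)(-1) - (1)(-10) = 18
λ² - (-9)λ + (18) = 0
λ = (-9 ± √((-9)² - 4·(18))) / 2 = (-9 ± √9) / 2
Solving: λ = -6, -3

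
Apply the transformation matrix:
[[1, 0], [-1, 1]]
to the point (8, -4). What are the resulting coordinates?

Matrix multiplication:
[[1, 0], [-1, 1]] × [8, -4]ᵀ
= [(1)(8) + (0)(-4), (-1)(8) + (1)(-4)]ᵀ
= [8, -12]ᵀ
Result: (8, -12)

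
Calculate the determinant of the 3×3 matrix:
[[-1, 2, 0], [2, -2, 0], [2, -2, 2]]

Expansion along first row:
det = -1·det([[-2,0],[-2,2]]) - 2·det([[2,0],[2,2]]) + 0·det([[2,-2],[2,-2]])
    = -1·(-2·2 - 0·-2) - 2·(2·2 - 0·2) + 0·(2·-2 - -2·2)
    = -1·-4 - 2·4 + 0·0
    = 4 + -8 + 0 = -4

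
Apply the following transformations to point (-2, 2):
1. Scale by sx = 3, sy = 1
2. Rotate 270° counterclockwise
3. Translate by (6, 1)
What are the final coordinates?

Step 1: Scale → (-6, 2)
Step 2: Rotate 270° → (2, 6)
Step 3: Translate → (8, 7)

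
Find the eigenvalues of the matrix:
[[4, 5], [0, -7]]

Characteristic equation: det(A - λI) = 0
λ² - (trace)λ + (det) = 0
trace = 4 + -7 = -3, det = (4)(-7) - (5)(0) = -28
λ² - (-3)λ + (-28) = 0
λ = (-3 ± √((-3)² - 4·(-28))) / 2 = (-3 ± √121) / 2
Solving: λ = -7, 4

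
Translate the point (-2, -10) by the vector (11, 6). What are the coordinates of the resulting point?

Translation by (11, 6) (homogeneous matrix [[1, 0, 11], [0, 1, 6], [0, 0, 1]]):
x' = -2 + 11 = 9
y' = -10 + 6 = -4
Result: (9, -4)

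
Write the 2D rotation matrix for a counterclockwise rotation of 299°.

Rotation matrix formula: [[cos θ, -sin θ], [sin θ, cos θ]]
For θ = 299°:
cos(299°) = 0.4848
sin(299°) = -0.8746
Result: [[0.4848, 0.8746], [-0.8746, 0.4848]]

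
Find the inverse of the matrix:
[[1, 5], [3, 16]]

For [[a,b],[c,d]], inverse = (1/det)·[[d,-b],[-c,a]]
det = (1)(16) - (5)(3) = 16 - 15 = 1
Inverse = [[16, -5], [-3, 1]]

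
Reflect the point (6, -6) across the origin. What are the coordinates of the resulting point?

Reflection across origin: (6, -6) → (-6, 6)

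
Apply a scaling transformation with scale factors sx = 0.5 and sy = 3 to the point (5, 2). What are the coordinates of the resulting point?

Scaling matrix:
[[0.50, 0], [0, 3]]
Result: (5 × 0.5, 2 × 3) = (2.5, 6)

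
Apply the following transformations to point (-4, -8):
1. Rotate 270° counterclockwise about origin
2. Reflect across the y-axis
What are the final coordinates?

Step 1: Rotate 270° → (-8, 4)
Step 2: Reflect across y-axis → (8, 4)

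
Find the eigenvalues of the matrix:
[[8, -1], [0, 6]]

Characteristic equation: det(A - λI) = 0
λ² - (trace)λ + (det) = 0
trace = 8 + 6 = 14, det = (8)(6) - (-1)(0) = 48
λ² - (14)λ + (48) = 0
λ = (14 ± √((14)² - 4·(48))) / 2 = (14 ± √4) / 2
Solving: λ = 6, 8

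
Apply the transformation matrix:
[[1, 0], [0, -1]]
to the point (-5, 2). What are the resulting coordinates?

Matrix multiplication:
[[1, 0], [0, -1]] × [-5, 2]ᵀ
= [(1)(-5) + (0)(2), (0)(-5) + (-1)(2)]ᵀ
= [-5, -2]ᵀ
Result: (-5, -2)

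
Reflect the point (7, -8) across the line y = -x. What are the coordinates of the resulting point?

Reflection across line y = -x: (7, -8) → (8, -7)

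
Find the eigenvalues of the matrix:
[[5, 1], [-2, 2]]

Characteristic equation: det(A - λI) = 0
λ² - (trace)λ + (det) = 0
trace = 5 + 2 = 7, det = (5)(2) - (1)(-2) = 12
λ² - (7)λ + (12) = 0
λ = (7 ± √((7)² - 4·(12))) / 2 = (7 ± √1) / 2
Solving: λ = 3, 4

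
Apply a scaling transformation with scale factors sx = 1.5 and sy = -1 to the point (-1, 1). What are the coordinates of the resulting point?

Scaling matrix:
[[1.50, 0], [0, -1]]
Result: (-1 × 1.5, 1 × -1) = (-1.5, -1)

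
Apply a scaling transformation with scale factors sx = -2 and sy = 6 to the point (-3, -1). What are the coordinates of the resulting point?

Scaling matrix:
[[-2, 0], [0, 6]]
Result: (-3 × -2, -1 × 6) = (6, -6)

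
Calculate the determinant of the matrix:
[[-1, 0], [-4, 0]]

For a 2×2 matrix [[a, b], [c, d]], det = ad - bc
det = (-1)(0) - (0)(-4) = 0 - 0 = 0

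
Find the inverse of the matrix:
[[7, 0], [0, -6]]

For [[a,b],[c,d]], inverse = (1/det)·[[d,-b],[-c,a]]
det = (7)(-6) - (0)(0) = -42 - 0 = -42
Inverse = (1/-42)·[[-6, 0], [0, 7]]
= [[1/7, 0], [0, -1/6]]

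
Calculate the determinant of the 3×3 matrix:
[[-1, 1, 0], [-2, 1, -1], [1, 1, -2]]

Expansion along first row:
det = -1·det([[1,-1],[1,-2]]) - 1·det([[-2,-1],[1,-2]]) + 0·det([[-2,1],[1,1]])
    = -1·(1·-2 - -1·1) - 1·(-2·-2 - -1·1) + 0·(-2·1 - 1·1)
    = -1·-1 - 1·5 + 0·-3
    = 1 + -5 + 0 = -4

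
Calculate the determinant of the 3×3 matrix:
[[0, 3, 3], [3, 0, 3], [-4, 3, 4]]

Expansion along first row:
det = 0·det([[0,3],[3,4]]) - 3·det([[3,3],[-4,4]]) + 3·det([[3,0],[-4,3]])
    = 0·(0·4 - 3·3) - 3·(3·4 - 3·-4) + 3·(3·3 - 0·-4)
    = 0·-9 - 3·24 + 3·9
    = 0 + -72 + 27 = -45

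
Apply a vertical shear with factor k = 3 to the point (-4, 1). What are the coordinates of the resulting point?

Shear matrix for vertical shear with factor k = 3:
[[1, 0], [3, 1]]
Result: (-4, 1) → (-4, -11)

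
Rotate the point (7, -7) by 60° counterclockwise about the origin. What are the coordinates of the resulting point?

Rotation matrix for 60°: [[cos 60°, -sin 60°], [sin 60°, cos 60°]] ≈ [[0.500000, -0.866025], [0.866025, 0.500000]]
[[0.500000, -0.866025], [0.866025, 0.500000]] × [7, -7]ᵀ ≈ [9.5622, 2.5622]ᵀ
Result: (9.5622, 2.5622)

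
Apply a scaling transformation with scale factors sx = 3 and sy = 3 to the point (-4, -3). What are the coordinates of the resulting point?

Scaling matrix:
[[3, 0], [0, 3]]
Result: (-4 × 3, -3 × 3) = (-12, -9)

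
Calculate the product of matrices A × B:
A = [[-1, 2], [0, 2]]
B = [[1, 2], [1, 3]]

Matrix multiplication:
C[0][0] = -1×1 + 2×1 = 1
C[0][1] = -1×2 + 2×3 = 4
C[1][0] = 0×1 + 2×1 = 2
C[1][1] = 0×2 + 2×3 = 6
Result: [[1, 4], [2, 6]]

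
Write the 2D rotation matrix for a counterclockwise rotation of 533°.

Rotation matrix formula: [[cos θ, -sin θ], [sin θ, cos θ]]
For θ = 533°:
cos(533°) = -0.9925
sin(533°) = 0.1219
Result: [[-0.9925, -0.1219], [0.1219, -0.9925]]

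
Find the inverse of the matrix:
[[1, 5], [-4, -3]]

For [[a,b],[c,d]], inverse = (1/det)·[[d,-b],[-c,a]]
det = (1)(-3) - (5)(-4) = -3 - -20 = 17
Inverse = (1/17)·[[-3, -5], [4, 1]]
= [[-3/17, -5/17], [4/17, 1/17]]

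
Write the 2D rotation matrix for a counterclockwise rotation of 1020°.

Rotation matrix formula: [[cos θ, -sin θ], [sin θ, cos θ]]
For θ = 1020°:
cos(1020°) = 1/2
sin(1020°) = -√3/2
Result: [[1/2, √3/2], [-√3/2, 1/2]]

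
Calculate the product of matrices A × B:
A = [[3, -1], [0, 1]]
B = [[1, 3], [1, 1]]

Matrix multiplication:
C[0][0] = 3×1 + -1×1 = 2
C[0][1] = 3×3 + -1×1 = 8
C[1][0] = 0×1 + 1×1 = 1
C[1][1] = 0×3 + 1×1 = 1
Result: [[2, 8], [1, 1]]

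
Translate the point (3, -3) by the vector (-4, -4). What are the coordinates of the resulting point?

Translation by (-4, -4) (homogeneous matrix [[1, 0, -4], [0, 1, -4], [0, 0, 1]]):
x' = 3 + -4 = -1
y' = -3 + -4 = -7
Result: (-1, -7)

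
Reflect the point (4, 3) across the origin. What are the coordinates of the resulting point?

Reflection across origin: (4, 3) → (-4, -3)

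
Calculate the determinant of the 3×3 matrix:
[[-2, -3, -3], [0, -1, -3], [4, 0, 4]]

Expansion along first row:
det = -2·det([[-1,-3],[0,4]]) - -3·det([[0,-3],[4,4]]) + -3·det([[0,-1],[4,0]])
    = -2·(-1·4 - -3·0) - -3·(0·4 - -3·4) + -3·(0·0 - -1·4)
    = -2·-4 - -3·12 + -3·4
    = 8 + 36 + -12 = 32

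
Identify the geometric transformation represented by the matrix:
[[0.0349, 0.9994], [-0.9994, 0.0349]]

This matrix represents: rotation by 272° counterclockwise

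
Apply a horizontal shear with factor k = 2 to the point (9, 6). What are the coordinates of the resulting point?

Shear matrix for horizontal shear with factor k = 2:
[[1, 2], [0, 1]]
Result: (9, 6) → (21, 6)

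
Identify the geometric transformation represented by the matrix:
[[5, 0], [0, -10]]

This matrix represents: non-uniform scaling by sx = 5, sy = -10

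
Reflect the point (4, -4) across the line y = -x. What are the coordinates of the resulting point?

Reflection across line y = -x: (4, -4) → (4, -4)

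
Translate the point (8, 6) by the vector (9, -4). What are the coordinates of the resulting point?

Translation by (9, -4) (homogeneous matrix [[1, 0, 9], [0, 1, -4], [0, 0, 1]]):
x' = 8 + 9 = 17
y' = 6 + -4 = 2
Result: (17, 2)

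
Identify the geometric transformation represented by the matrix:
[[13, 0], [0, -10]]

This matrix represents: non-uniform scaling by sx = 13, sy = -10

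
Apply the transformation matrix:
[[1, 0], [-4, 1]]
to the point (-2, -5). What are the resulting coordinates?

Matrix multiplication:
[[1, 0], [-4, 1]] × [-2, -5]ᵀ
= [(1)(-2) + (0)(-5), (-4)(-2) + (1)(-5)]ᵀ
= [-2, 3]ᵀ
Result: (-2, 3)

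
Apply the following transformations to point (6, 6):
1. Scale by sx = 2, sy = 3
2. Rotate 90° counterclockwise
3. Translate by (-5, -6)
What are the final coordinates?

Step 1: Scale → (12, 18)
Step 2: Rotate 90° → (-18, 12)
Step 3: Translate → (-23, 6)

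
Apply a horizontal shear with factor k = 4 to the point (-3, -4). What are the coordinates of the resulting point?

Shear matrix for horizontal shear with factor k = 4:
[[1, 4], [0, 1]]
Result: (-3, -4) → (-19, -4)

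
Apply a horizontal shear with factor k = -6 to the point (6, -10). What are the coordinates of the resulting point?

Shear matrix for horizontal shear with factor k = -6:
[[1, -6], [0, 1]]
Result: (6, -10) → (66, -10)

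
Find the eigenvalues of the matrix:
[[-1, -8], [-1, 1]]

Characteristic equation: det(A - λI) = 0
λ² - (trace)λ + (det) = 0
trace = -1 + 1 = 0, det = (-1)(1) - (-8)(-1) = -9
λ² - (0)λ + (-9) = 0
λ = (0 ± √((0)² - 4·(-9))) / 2 = (0 ± √36) / 2
Solving: λ = -3, 3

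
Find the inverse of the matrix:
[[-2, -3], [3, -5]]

For [[a,b],[c,d]], inverse = (1/det)·[[d,-b],[-c,a]]
det = (-2)(-5) - (-3)(3) = 10 - -9 = 19
Inverse = (1/19)·[[-5, 3], [-3, -2]]
= [[-5/19, 3/19], [-3/19, -2/19]]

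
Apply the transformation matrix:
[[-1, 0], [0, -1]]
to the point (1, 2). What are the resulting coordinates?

Matrix multiplication:
[[-1, 0], [0, -1]] × [1, 2]ᵀ
= [(-1)(1) + (0)(2), (0)(1) + (-1)(2)]ᵀ
= [-1, -2]ᵀ
Result: (-1, -2)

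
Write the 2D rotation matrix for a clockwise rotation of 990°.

Rotation matrix formula: [[cos θ, -sin θ], [sin θ, cos θ]]
A clockwise rotation by 990° is equivalent to a counterclockwise rotation by -990°.
For θ = -990°:
cos(-990°) = 0
sin(-990°) = 1
Result: [[0, -1], [1, 0]]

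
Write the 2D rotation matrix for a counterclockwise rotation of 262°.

Rotation matrix formula: [[cos θ, -sin θ], [sin θ, cos θ]]
For θ = 262°:
cos(262°) = -0.1392
sin(262°) = -0.9903
Result: [[-0.1392, 0.9903], [-0.9903, -0.1392]]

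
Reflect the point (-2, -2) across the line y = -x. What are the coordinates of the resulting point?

Reflection across line y = -x: (-2, -2) → (2, 2)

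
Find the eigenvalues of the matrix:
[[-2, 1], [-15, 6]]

Characteristic equation: det(A - λI) = 0
λ² - (trace)λ + (det) = 0
trace = -2 + 6 = 4, det = (-2)(6) - (1)(-15) = 3
λ² - (4)λ + (3) = 0
λ = (4 ± √((4)² - 4·(3))) / 2 = (4 ± √4) / 2
Solving: λ = 1, 3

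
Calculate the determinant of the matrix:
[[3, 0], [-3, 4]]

For a 2×2 matrix [[a, b], [c, d]], det = ad - bc
det = (3)(4) - (0)(-3) = 12 - 0 = 12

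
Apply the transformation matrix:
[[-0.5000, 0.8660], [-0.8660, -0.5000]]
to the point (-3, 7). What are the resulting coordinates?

Matrix multiplication:
[[-0.5000, 0.8660], [-0.8660, -0.5000]] × [-3, 7]ᵀ
= [(-0.5000)(-3) + (0.8660)(7), (-0.8660)(-3) + (-0.5000)(7)]ᵀ
= [7.5620, -0.9020]ᵀ
Result: (7.5620, -0.9020)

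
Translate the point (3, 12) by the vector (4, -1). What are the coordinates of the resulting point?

Translation by (4, -1) (homogeneous matrix [[1, 0, 4], [0, 1, -1], [0, 0, 1]]):
x' = 3 + 4 = 7
y' = 12 + -1 = 11
Result: (7, 11)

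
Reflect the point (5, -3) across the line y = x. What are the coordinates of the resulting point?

Reflection across line y = x: (5, -3) → (-3, 5)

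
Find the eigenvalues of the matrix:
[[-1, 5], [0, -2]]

Characteristic equation: det(A - λI) = 0
λ² - (trace)λ + (det) = 0
trace = -1 + -2 = -3, det = (-1)(-2) - (5)(0) = 2
λ² - (-3)λ + (2) = 0
λ = (-3 ± √((-3)² - 4·(2))) / 2 = (-3 ± √1) / 2
Solving: λ = -2, -1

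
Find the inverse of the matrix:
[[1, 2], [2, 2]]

For [[a,b],[c,d]], inverse = (1/det)·[[d,-b],[-c,a]]
det = (1)(2) - (2)(2) = 2 - 4 = -2
Inverse = (1/-2)·[[2, -2], [-2, 1]]
= [[-1, 1], [1, -1/2]]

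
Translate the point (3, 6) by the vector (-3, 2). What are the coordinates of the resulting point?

Translation by (-3, 2) (homogeneous matrix [[1, 0, -3], [0, 1, 2], [0, 0, 1]]):
x' = 3 + -3 = 0
y' = 6 + 2 = 8
Result: (0, 8)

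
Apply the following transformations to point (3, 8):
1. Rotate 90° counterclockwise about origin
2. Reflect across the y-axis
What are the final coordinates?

Step 1: Rotate 90° → (-8, 3)
Step 2: Reflect across y-axis → (8, 3)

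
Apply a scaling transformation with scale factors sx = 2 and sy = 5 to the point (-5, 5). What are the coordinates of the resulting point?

Scaling matrix:
[[2, 0], [0, 5]]
Result: (-5 × 2, 5 × 5) = (-10, 25)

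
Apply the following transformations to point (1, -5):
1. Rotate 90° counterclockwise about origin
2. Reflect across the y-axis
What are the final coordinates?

Step 1: Rotate 90° → (5, 1)
Step 2: Reflect across y-axis → (-5, 1)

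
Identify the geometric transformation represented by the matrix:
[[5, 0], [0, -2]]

This matrix represents: non-uniform scaling by sx = 5, sy = -2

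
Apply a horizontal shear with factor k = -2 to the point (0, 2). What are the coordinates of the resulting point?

Shear matrix for horizontal shear with factor k = -2:
[[1, -2], [0, 1]]
Result: (0, 2) → (-4, 2)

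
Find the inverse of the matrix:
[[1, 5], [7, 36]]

For [[a,b],[c,d]], inverse = (1/det)·[[d,-b],[-c,a]]
det = (1)(36) - (5)(7) = 36 - 35 = 1
Inverse = [[36, -5], [-7, 1]]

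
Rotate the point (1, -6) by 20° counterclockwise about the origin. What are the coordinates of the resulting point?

Rotation matrix for 20°: [[cos 20°, -sin 20°], [sin 20°, cos 20°]] ≈ [[0.939693, -0.342020], [0.342020, 0.939693]]
[[0.939693, -0.342020], [0.342020, 0.939693]] × [1, -6]ᵀ ≈ [2.9918, -5.2961]ᵀ
Result: (2.9918, -5.2961)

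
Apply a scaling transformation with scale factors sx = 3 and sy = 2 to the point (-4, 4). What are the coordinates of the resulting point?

Scaling matrix:
[[3, 0], [0, 2]]
Result: (-4 × 3, 4 × 2) = (-12, 8)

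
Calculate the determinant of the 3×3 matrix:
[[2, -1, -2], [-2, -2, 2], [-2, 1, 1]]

Expansion along first row:
det = 2·det([[-2,2],[1,1]]) - -1·det([[-2,2],[-2,1]]) + -2·det([[-2,-2],[-2,1]])
    = 2·(-2·1 - 2·1) - -1·(-2·1 - 2·-2) + -2·(-2·1 - -2·-2)
    = 2·-4 - -1·2 + -2·-6
    = -8 + 2 + 12 = 6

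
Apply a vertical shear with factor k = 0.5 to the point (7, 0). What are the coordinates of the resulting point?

Shear matrix for vertical shear with factor k = 0.5:
[[1, 0], [0.50, 1]]
Result: (7, 0) → (7, 3.5)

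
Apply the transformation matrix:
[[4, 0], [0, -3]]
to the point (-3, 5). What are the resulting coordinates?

Matrix multiplication:
[[4, 0], [0, -3]] × [-3, 5]ᵀ
= [(4)(-3) + (0)(5), (0)(-3) + (-3)(5)]ᵀ
= [-12, -15]ᵀ
Result: (-12, -15)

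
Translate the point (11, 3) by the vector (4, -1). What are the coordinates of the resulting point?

Translation by (4, -1) (homogeneous matrix [[1, 0, 4], [0, 1, -1], [0, 0, 1]]):
x' = 11 + 4 = 15
y' = 3 + -1 = 2
Result: (15, 2)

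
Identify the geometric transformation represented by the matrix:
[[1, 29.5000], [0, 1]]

This matrix represents: horizontal shear with factor 29.5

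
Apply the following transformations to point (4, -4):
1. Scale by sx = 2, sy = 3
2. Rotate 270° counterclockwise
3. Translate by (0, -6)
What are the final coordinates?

Step 1: Scale → (8, -12)
Step 2: Rotate 270° → (-12, -8)
Step 3: Translate → (-12, -14)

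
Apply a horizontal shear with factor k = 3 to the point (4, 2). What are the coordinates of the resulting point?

Shear matrix for horizontal shear with factor k = 3:
[[1, 3], [0, 1]]
Result: (4, 2) → (10, 2)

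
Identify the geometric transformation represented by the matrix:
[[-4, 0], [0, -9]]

This matrix represents: non-uniform scaling by sx = -4, sy = -9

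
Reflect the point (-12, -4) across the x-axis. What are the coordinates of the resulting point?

Reflection across x-axis: (-12, -4) → (-12, 4)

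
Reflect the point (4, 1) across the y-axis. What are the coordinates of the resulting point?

Reflection across y-axis: (4, 1) → (-4, 1)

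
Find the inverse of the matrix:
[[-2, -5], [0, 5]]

For [[a,b],[c,d]], inverse = (1/det)·[[d,-b],[-c,a]]
det = (-2)(5) - (-5)(0) = -10 - 0 = -10
Inverse = (1/-10)·[[5, 5], [0, -2]]
= [[-1/2, -1/2], [0, 1/5]]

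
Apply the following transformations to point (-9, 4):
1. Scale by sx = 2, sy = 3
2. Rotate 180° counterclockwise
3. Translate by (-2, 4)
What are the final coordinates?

Step 1: Scale → (-18, 12)
Step 2: Rotate 180° → (18, -12)
Step 3: Translate → (16, -8)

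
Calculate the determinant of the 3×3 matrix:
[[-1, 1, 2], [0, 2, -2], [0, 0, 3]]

Expansion along first row:
det = -1·det([[2,-2],[0,3]]) - 1·det([[0,-2],[0,3]]) + 2·det([[0,2],[0,0]])
    = -1·(2·3 - -2·0) - 1·(0·3 - -2·0) + 2·(0·0 - 2·0)
    = -1·6 - 1·0 + 2·0
    = -6 + 0 + 0 = -6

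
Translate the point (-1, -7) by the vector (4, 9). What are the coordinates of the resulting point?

Translation by (4, 9) (homogeneous matrix [[1, 0, 4], [0, 1, 9], [0, 0, 1]]):
x' = -1 + 4 = 3
y' = -7 + 9 = 2
Result: (3, 2)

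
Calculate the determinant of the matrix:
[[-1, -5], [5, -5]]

For a 2×2 matrix [[a, b], [c, d]], det = ad - bc
det = (-1)(-5) - (-5)(5) = 5 - -25 = 30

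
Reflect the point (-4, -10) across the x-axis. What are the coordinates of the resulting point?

Reflection across x-axis: (-4, -10) → (-4, 10)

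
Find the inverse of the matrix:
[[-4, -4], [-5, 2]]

For [[a,b],[c,d]], inverse = (1/det)·[[d,-b],[-c,a]]
det = (-4)(2) - (-4)(-5) = -8 - 20 = -28
Inverse = (1/-28)·[[2, 4], [5, -4]]
= [[-1/14, -1/7], [-5/28, 1/7]]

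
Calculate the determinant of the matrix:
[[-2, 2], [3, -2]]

For a 2×2 matrix [[a, b], [c, d]], det = ad - bc
det = (-2)(-2) - (2)(3) = 4 - 6 = -2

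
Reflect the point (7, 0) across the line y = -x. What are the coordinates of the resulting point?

Reflection across line y = -x: (7, 0) → (0, -7)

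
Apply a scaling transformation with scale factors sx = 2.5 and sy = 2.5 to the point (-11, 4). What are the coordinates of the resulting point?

Scaling matrix:
[[2.50, 0], [0, 2.50]]
Result: (-11 × 2.5, 4 × 2.5) = (-27.5, 10)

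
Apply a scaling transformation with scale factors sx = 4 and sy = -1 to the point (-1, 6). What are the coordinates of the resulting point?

Scaling matrix:
[[4, 0], [0, -1]]
Result: (-1 × 4, 6 × -1) = (-4, -6)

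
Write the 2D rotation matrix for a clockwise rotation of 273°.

Rotation matrix formula: [[cos θ, -sin θ], [sin θ, cos θ]]
A clockwise rotation by 273° is equivalent to a counterclockwise rotation by -273°.
For θ = -273°:
cos(-273°) = 0.0523
sin(-273°) = 0.9986
Result: [[0.0523, -0.9986], [0.9986, 0.0523]]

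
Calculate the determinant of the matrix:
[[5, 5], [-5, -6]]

For a 2×2 matrix [[a, b], [c, d]], det = ad - bc
det = (5)(-6) - (5)(-5) = -30 - -25 = -5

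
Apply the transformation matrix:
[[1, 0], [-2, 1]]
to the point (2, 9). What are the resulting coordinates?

Matrix multiplication:
[[1, 0], [-2, 1]] × [2, 9]ᵀ
= [(1)(2) + (0)(9), (-2)(2) + (1)(9)]ᵀ
= [2, 5]ᵀ
Result: (2, 5)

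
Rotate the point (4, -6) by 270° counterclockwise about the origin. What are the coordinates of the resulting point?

Rotation matrix for 270°: [[cos 270°, -sin 270°], [sin 270°, cos 270°]] = [[0, 1], [-1, 0]]
[[0, 1], [-1, 0]] × [4, -6]ᵀ = [-6, -4]ᵀ
Result: (-6, -4)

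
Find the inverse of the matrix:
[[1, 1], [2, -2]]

For [[a,b],[c,d]], inverse = (1/det)·[[d,-b],[-c,a]]
det = (1)(-2) - (1)(2) = -2 - 2 = -4
Inverse = (1/-4)·[[-2, -1], [-2, 1]]
= [[1/2, 1/4], [1/2, -1/4]]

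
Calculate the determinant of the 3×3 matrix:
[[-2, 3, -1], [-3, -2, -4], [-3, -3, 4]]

Expansion along first row:
det = -2·det([[-2,-4],[-3,4]]) - 3·det([[-3,-4],[-3,4]]) + -1·det([[-3,-2],[-3,-3]])
    = -2·(-2·4 - -4·-3) - 3·(-3·4 - -4·-3) + -1·(-3·-3 - -2·-3)
    = -2·-20 - 3·-24 + -1·3
    = 40 + 72 + -3 = 109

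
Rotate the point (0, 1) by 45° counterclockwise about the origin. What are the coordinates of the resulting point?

Rotation matrix for 45°: [[cos 45°, -sin 45°], [sin 45°, cos 45°]] ≈ [[0.707107, -0.707107], [0.707107, 0.707107]]
[[0.707107, -0.707107], [0.707107, 0.707107]] × [0, 1]ᵀ ≈ [-0.7071, 0.7071]ᵀ
Result: (-0.7071, 0.7071)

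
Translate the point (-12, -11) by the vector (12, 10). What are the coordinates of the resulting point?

Translation by (12, 10) (homogeneous matrix [[1, 0, 12], [0, 1, 10], [0, 0, 1]]):
x' = -12 + 12 = 0
y' = -11 + 10 = -1
Result: (0, -1)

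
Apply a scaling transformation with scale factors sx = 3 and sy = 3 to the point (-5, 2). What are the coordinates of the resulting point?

Scaling matrix:
[[3, 0], [0, 3]]
Result: (-5 × 3, 2 × 3) = (-15, 6)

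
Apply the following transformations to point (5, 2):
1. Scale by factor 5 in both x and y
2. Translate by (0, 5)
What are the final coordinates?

Step 1: Scale (5, 2) by 5 → (25, 10)
Step 2: Translate by (0, 5) → (25, 15)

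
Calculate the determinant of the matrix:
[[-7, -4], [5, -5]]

For a 2×2 matrix [[a, b], [c, d]], det = ad - bc
det = (-7)(-5) - (-4)(5) = 35 - -20 = 55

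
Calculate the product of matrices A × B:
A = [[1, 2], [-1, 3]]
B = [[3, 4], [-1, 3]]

Matrix multiplication:
C[0][0] = 1×3 + 2×-1 = 1
C[0][1] = 1×4 + 2×3 = 10
C[1][0] = -1×3 + 3×-1 = -6
C[1][1] = -1×4 + 3×3 = 5
Result: [[1, 10], [-6, 5]]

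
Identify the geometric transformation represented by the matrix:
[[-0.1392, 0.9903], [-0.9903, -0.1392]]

This matrix represents: rotation by 262° counterclockwise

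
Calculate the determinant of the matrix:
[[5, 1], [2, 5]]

For a 2×2 matrix [[a, b], [c, d]], det = ad - bc
det = (5)(5) - (1)(2) = 25 - 2 = 23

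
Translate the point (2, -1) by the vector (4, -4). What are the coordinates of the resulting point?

Translation by (4, -4) (homogeneous matrix [[1, 0, 4], [0, 1, -4], [0, 0, 1]]):
x' = 2 + 4 = 6
y' = -1 + -4 = -5
Result: (6, -5)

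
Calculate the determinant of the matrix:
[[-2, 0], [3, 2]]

For a 2×2 matrix [[a, b], [c, d]], det = ad - bc
det = (-2)(2) - (0)(3) = -4 - 0 = -4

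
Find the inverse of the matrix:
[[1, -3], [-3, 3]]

For [[a,b],[c,d]], inverse = (1/det)·[[d,-b],[-c,a]]
det = (1)(3) - (-3)(-3) = 3 - 9 = -6
Inverse = (1/-6)·[[3, 3], [3, 1]]
= [[-1/2, -1/2], [-1/2, -1/6]]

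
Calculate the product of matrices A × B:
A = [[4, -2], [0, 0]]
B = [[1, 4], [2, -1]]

Matrix multiplication:
C[0][0] = 4×1 + -2×2 = 0
C[0][1] = 4×4 + -2×-1 = 18
C[1][0] = 0×1 + 0×2 = 0
C[1][1] = 0×4 + 0×-1 = 0
Result: [[0, 18], [0, 0]]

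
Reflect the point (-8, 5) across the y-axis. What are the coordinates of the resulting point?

Reflection across y-axis: (-8, 5) → (8, 5)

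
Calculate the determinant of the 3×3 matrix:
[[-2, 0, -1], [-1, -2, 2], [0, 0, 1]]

Expansion along first row:
det = -2·det([[-2,2],[0,1]]) - 0·det([[-1,2],[0,1]]) + -1·det([[-1,-2],[0,0]])
    = -2·(-2·1 - 2·0) - 0·(-1·1 - 2·0) + -1·(-1·0 - -2·0)
    = -2·-2 - 0·-1 + -1·0
    = 4 + 0 + 0 = 4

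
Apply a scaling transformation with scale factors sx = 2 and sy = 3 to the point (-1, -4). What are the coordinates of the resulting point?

Scaling matrix:
[[2, 0], [0, 3]]
Result: (-1 × 2, -4 × 3) = (-2, -12)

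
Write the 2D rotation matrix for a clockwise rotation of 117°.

Rotation matrix formula: [[cos θ, -sin θ], [sin θ, cos θ]]
A clockwise rotation by 117° is equivalent to a counterclockwise rotation by -117°.
For θ = -117°:
cos(-117°) = -0.4540
sin(-117°) = -0.8910
Result: [[-0.4540, 0.8910], [-0.8910, -0.4540]]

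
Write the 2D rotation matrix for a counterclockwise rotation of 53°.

Rotation matrix formula: [[cos θ, -sin θ], [sin θ, cos θ]]
For θ = 53°:
cos(53°) = 0.6018
sin(53°) = 0.7986
Result: [[0.6018, -0.7986], [0.7986, 0.6018]]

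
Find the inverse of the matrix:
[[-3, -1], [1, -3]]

For [[a,b],[c,d]], inverse = (1/det)·[[d,-b],[-c,a]]
det = (-3)(-3) - (-1)(1) = 9 - -1 = 10
Inverse = (1/10)·[[-3, 1], [-1, -3]]
= [[-3/10, 1/10], [-1/10, -3/10]]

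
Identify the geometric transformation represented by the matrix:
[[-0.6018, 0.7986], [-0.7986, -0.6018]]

This matrix represents: rotation by 233° counterclockwise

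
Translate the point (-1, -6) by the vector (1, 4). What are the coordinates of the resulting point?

Translation by (1, 4) (homogeneous matrix [[1, 0, 1], [0, 1, 4], [0, 0, 1]]):
x' = -1 + 1 = 0
y' = -6 + 4 = -2
Result: (0, -2)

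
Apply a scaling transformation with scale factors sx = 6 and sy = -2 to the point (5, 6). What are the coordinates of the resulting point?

Scaling matrix:
[[6, 0], [0, -2]]
Result: (5 × 6, 6 × -2) = (30, -12)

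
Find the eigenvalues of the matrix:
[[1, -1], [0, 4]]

Characteristic equation: det(A - λI) = 0
λ² - (trace)λ + (det) = 0
trace = 1 + 4 = 5, det = (1)(4) - (-1)(0) = 4
λ² - (5)λ + (4) = 0
λ = (5 ± √((5)² - 4·(4))) / 2 = (5 ± √9) / 2
Solving: λ = 1, 4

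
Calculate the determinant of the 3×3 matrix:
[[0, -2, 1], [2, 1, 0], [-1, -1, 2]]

Expansion along first row:
det = 0·det([[1,0],[-1,2]]) - -2·det([[2,0],[-1,2]]) + 1·det([[2,1],[-1,-1]])
    = 0·(1·2 - 0·-1) - -2·(2·2 - 0·-1) + 1·(2·-1 - 1·-1)
    = 0·2 - -2·4 + 1·-1
    = 0 + 8 + -1 = 7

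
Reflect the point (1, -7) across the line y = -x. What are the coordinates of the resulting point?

Reflection across line y = -x: (1, -7) → (7, -1)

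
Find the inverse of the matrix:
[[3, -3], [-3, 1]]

For [[a,b],[c,d]], inverse = (1/det)·[[d,-b],[-c,a]]
det = (3)(1) - (-3)(-3) = 3 - 9 = -6
Inverse = (1/-6)·[[1, 3], [3, 3]]
= [[-1/6, -1/2], [-1/2, -1/2]]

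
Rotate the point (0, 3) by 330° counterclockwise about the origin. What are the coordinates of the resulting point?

Rotation matrix for 330°: [[cos 330°, -sin 330°], [sin 330°, cos 330°]] ≈ [[0.866025, 0.500000], [-0.500000, 0.866025]]
[[0.866025, 0.500000], [-0.500000, 0.866025]] × [0, 3]ᵀ ≈ [1.5000, 2.5981]ᵀ
Result: (1.5000, 2.5981)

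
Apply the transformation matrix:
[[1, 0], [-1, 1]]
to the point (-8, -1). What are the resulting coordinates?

Matrix multiplication:
[[1, 0], [-1, 1]] × [-8, -1]ᵀ
= [(1)(-8) + (0)(-1), (-1)(-8) + (1)(-1)]ᵀ
= [-8, 7]ᵀ
Result: (-8, 7)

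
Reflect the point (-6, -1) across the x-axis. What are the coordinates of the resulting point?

Reflection across x-axis: (-6, -1) → (-6, 1)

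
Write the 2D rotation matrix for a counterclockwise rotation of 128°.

Rotation matrix formula: [[cos θ, -sin θ], [sin θ, cos θ]]
For θ = 128°:
cos(128°) = -0.6157
sin(128°) = 0.7880
Result: [[-0.6157, -0.7880], [0.7880, -0.6157]]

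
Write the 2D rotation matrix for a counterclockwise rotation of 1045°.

Rotation matrix formula: [[cos θ, -sin θ], [sin θ, cos θ]]
For θ = 1045°:
cos(1045°) = 0.8192
sin(1045°) = -0.5736
Result: [[0.8192, 0.5736], [-0.5736, 0.8192]]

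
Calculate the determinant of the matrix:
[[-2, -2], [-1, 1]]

For a 2×2 matrix [[a, b], [c, d]], det = ad - bc
det = (-2)(1) - (-2)(-1) = -2 - 2 = -4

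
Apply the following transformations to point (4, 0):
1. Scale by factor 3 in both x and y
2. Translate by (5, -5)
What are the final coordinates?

Step 1: Scale (4, 0) by 3 → (12, 0)
Step 2: Translate by (5, -5) → (17, -5)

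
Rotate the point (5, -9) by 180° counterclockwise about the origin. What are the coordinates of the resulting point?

Rotation matrix for 180°: [[cos 180°, -sin 180°], [sin 180°, cos 180°]] = [[-1, 0], [0, -1]]
[[-1, 0], [0, -1]] × [5, -9]ᵀ = [-5, 9]ᵀ
Result: (-5, 9)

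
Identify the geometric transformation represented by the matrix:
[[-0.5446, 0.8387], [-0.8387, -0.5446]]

This matrix represents: rotation by 237° counterclockwise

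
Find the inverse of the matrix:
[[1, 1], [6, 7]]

For [[a,b],[c,d]], inverse = (1/det)·[[d,-b],[-c,a]]
det = (1)(7) - (1)(6) = 7 - 6 = 1
Inverse = [[7, -1], [-6, 1]]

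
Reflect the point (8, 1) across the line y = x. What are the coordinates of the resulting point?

Reflection across line y = x: (8, 1) → (1, 8)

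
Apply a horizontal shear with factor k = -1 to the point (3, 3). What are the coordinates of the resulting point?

Shear matrix for horizontal shear with factor k = -1:
[[1, -1], [0, 1]]
Result: (3, 3) → (0, 3)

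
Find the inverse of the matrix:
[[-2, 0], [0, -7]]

For [[a,b],[c,d]], inverse = (1/det)·[[d,-b],[-c,a]]
det = (-2)(-7) - (0)(0) = 14 - 0 = 14
Inverse = (1/14)·[[-7, 0], [0, -2]]
= [[-1/2, 0], [0, -1/7]]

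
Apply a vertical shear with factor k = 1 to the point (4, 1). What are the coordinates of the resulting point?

Shear matrix for vertical shear with factor k = 1:
[[1, 0], [1, 1]]
Result: (4, 1) → (4, 5)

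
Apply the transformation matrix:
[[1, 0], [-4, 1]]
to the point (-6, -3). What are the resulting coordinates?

Matrix multiplication:
[[1, 0], [-4, 1]] × [-6, -3]ᵀ
= [(1)(-6) + (0)(-3), (-4)(-6) + (1)(-3)]ᵀ
= [-6, 21]ᵀ
Result: (-6, 21)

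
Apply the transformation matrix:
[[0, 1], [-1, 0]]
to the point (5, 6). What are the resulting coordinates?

Matrix multiplication:
[[0, 1], [-1, 0]] × [5, 6]ᵀ
= [(0)(5) + (1)(6), (-1)(5) + (0)(6)]ᵀ
= [6, -5]ᵀ
Result: (6, -5)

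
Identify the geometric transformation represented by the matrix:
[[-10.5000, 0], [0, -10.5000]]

This matrix represents: uniform scaling by factor -10.5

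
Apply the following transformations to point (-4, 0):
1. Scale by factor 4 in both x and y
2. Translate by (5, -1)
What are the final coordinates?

Step 1: Scale (-4, 0) by 4 → (-16, 0)
Step 2: Translate by (5, -1) → (-11, -1)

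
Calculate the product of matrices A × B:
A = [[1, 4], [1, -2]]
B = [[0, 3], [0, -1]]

Matrix multiplication:
C[0][0] = 1×0 + 4×0 = 0
C[0][1] = 1×3 + 4×-1 = -1
C[1][0] = 1×0 + -2×0 = 0
C[1][1] = 1×3 + -2×-1 = 5
Result: [[0, -1], [0, 5]]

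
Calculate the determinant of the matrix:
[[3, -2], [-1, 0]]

For a 2×2 matrix [[a, b], [c, d]], det = ad - bc
det = (3)(0) - (-2)(-1) = 0 - 2 = -2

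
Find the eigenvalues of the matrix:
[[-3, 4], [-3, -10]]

Characteristic equation: det(A - λI) = 0
λ² - (trace)λ + (det) = 0
trace = -3 + -10 = -13, det = (-3)(-10) - (4)(-3) = 42
λ² - (-13)λ + (42) = 0
λ = (-13 ± √((-13)² - 4·(42))) / 2 = (-13 ± √1) / 2
Solving: λ = -7, -6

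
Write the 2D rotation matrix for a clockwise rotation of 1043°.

Rotation matrix formula: [[cos θ, -sin θ], [sin θ, cos θ]]
A clockwise rotation by 1043° is equivalent to a counterclockwise rotation by -1043°.
For θ = -1043°:
cos(-1043°) = 0.7986
sin(-1043°) = 0.6018
Result: [[0.7986, -0.6018], [0.6018, 0.7986]]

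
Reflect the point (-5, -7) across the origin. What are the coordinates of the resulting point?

Reflection across origin: (-5, -7) → (5, 7)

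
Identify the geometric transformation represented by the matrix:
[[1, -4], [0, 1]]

This matrix represents: horizontal shear with factor -4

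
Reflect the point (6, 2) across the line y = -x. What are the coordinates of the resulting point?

Reflection across line y = -x: (6, 2) → (-2, -6)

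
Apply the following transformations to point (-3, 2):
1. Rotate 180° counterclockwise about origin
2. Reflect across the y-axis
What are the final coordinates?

Step 1: Rotate 180° → (3, -2)
Step 2: Reflect across y-axis → (-3, -2)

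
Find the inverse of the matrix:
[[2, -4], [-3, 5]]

For [[a,b],[c,d]], inverse = (1/det)·[[d,-b],[-c,a]]
det = (2)(5) - (-4)(-3) = 10 - 12 = -2
Inverse = (1/-2)·[[5, 4], [3, 2]]
= [[-5/2, -2], [-3/2, -1]]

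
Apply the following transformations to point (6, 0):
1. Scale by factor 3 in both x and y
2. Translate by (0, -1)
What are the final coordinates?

Step 1: Scale (6, 0) by 3 → (18, 0)
Step 2: Translate by (0, -1) → (18, -1)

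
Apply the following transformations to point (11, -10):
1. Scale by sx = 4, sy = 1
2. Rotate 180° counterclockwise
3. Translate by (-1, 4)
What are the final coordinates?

Step 1: Scale → (44, -10)
Step 2: Rotate 180° → (-44, 10)
Step 3: Translate → (-45, 14)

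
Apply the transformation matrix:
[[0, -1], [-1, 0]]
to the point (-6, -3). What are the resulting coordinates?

Matrix multiplication:
[[0, -1], [-1, 0]] × [-6, -3]ᵀ
= [(0)(-6) + (-1)(-3), (-1)(-6) + (0)(-3)]ᵀ
= [3, 6]ᵀ
Result: (3, 6)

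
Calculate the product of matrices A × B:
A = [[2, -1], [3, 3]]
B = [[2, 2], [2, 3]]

Matrix multiplication:
C[0][0] = 2×2 + -1×2 = 2
C[0][1] = 2×2 + -1×3 = 1
C[1][0] = 3×2 + 3×2 = 12
C[1][1] = 3×2 + 3×3 = 15
Result: [[2, 1], [12, 15]]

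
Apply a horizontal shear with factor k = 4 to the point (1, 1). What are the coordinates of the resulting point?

Shear matrix for horizontal shear with factor k = 4:
[[1, 4], [0, 1]]
Result: (1, 1) → (5, 1)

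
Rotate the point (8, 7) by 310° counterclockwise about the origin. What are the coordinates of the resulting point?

Rotation matrix for 310°: [[cos 310°, -sin 310°], [sin 310°, cos 310°]] ≈ [[0.642788, 0.766044], [-0.766044, 0.642788]]
[[0.642788, 0.766044], [-0.766044, 0.642788]] × [8, 7]ᵀ ≈ [10.5046, -1.6288]ᵀ
Result: (10.5046, -1.6288)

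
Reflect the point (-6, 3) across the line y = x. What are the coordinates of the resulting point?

Reflection across line y = x: (-6, 3) → (3, -6)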